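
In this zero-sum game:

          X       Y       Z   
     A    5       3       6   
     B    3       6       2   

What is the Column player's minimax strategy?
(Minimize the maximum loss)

Column should play X, value = 5

Work:
Column player minimizes Row's maximum payoff:
Column X: max payoff to Row = 5
Column Y: max payoff to Row = 6
Column Z: max payoff to Row = 6
Minimum is 5, achieved by column X.
Minimax strategy: X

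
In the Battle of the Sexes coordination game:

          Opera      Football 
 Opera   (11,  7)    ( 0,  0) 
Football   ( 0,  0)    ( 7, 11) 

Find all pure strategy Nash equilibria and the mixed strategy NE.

Pure NE: (Opera, Opera) and (Football, Football); Mixed NE: p = 0.6111, q = 0.3889

Work:
Check pure NE:
(Opera, Opera): (11, 7) - no unilateral deviation beneficial
(Football, Football): (7, 11) - no unilateral deviation beneficial
Mixed NE: P1 plays Opera with p = 0.6111, P2 plays Opera with q = 0.3889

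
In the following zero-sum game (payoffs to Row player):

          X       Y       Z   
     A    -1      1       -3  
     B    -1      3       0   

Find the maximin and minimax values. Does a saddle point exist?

Maximin = -1, Minimax = -1, Saddle: True

Work:
Row minimums: [-3, -1] → maximin = -1
Column maximums: [-1, 3, 0] → minimax = -1
Saddle point exists! Game value = -1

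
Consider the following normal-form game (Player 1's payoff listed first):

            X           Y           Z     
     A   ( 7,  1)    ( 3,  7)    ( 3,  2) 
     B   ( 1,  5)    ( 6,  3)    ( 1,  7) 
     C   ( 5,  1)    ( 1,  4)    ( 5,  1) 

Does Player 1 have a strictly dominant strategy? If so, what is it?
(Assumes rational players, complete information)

No strictly dominant strategy exists for Player 1

Work:
A strategy strictly dominates another if it gives a strictly higher payoff against every opponent action. Compare each pair of P1's strategies column-by-column:
  A vs B: [7 vs 1, 3 vs 6, 3 vs 1] → A does not strictly dominate B (column Y: 3 ≤ 6)
  A vs C: [7 vs 5, 3 vs 1, 3 vs 5] → A does not strictly dominate C (column Z: 3 ≤ 5)
  B vs A: [1 vs 7, 6 vs 3, 1 vs 3] → B does not strictly dominate A (column X: 1 ≤ 7)
  B vs C: [1 vs 5, 6 vs 1, 1 vs 5] → B does not strictly dominate C (column X: 1 ≤ 5)
  C vs A: [5 vs 7, 1 vs 3, 5 vs 3] → C does not strictly dominate A (column X: 5 ≤ 7)
  C vs B: [5 vs 1, 1 vs 6, 5 vs 1] → C does not strictly dominate B (column Y: 1 ≤ 6)
No single strategy strictly dominates all others → no strictly dominant strategy.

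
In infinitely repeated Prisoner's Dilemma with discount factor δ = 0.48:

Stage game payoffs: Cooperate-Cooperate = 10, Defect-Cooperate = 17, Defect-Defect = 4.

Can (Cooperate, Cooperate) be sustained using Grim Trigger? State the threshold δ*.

δ* = 0.5385; since δ = 0.48 < 0.5385, cooperation cannot be sustained

Work:
For Grim Trigger:
Cooperate forever: 10/(1-δ)
Defect then punished: 17 + 4·δ/(1-δ)
Need: 10/(1-δ) ≥ 17 + 4·δ/(1-δ)
Solving: δ ≥ (T-R)/(T-P) = (17-10)/(17-4) = 0.5385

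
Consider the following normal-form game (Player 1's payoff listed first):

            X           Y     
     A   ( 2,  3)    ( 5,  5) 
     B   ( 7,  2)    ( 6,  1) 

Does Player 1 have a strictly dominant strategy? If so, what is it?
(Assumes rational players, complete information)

Yes, Player 1's strictly dominant strategy is B

Work:
A strategy strictly dominates another if it gives a strictly higher payoff against every opponent action. Compare each pair of P1's strategies column-by-column:
  A vs B: [2 vs 7, 5 vs 6] → A does not strictly dominate B (column X: 2 ≤ 7)
  B vs A: [7 vs 2, 6 vs 5] → B strictly dominates A
B strictly dominates every other strategy → strictly dominant.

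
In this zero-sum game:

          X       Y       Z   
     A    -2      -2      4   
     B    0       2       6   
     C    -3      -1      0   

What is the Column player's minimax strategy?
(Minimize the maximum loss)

Column should play X, value = 0

Work:
Column player minimizes Row's maximum payoff:
Column X: max payoff to Row = 0
Column Y: max payoff to Row = 2
Column Z: max payoff to Row = 6
Minimum is 0, achieved by column X.
Minimax strategy: X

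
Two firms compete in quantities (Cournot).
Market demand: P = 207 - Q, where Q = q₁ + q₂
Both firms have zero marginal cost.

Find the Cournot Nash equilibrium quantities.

q₁* = q₂* = 69.0; P* = 69.0

Work:
Profit: π_i = P·q_i = (a - q_i - q_j)·q_i
FOC: ∂π_i/∂q_i = a - 2q_i - q_j = 0
Reaction function: q_i = (207 - q_j)/2
Symmetry: q* = 207/3 = 69.0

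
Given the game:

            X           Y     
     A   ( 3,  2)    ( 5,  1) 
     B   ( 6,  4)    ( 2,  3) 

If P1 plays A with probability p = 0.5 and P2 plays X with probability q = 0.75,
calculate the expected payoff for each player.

E[P1] = 4.25, E[P2] = 2.75

Work:
E[P1] = p·q·π₁(A,X) + p·(1-q)·π₁(A,Y) + (1-p)·q·π₁(B,X) + (1-p)·(1-q)·π₁(B,Y)
= 0.5·0.75·3 + 0.5·0.25·5 + 0.5·0.75·6 + 0.5·0.25·2
= 4.25

E[P2] = 2.75 (similar calculation)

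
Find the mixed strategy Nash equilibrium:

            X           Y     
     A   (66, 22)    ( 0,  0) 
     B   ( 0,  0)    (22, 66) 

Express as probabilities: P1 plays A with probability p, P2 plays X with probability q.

p = 0.75, q = 0.25

Work:
Find probabilities that make opponent indifferent:
P2 chooses q to make P1 indifferent between A and B
P1 chooses p to make P2 indifferent between X and Y
Mixed NE: P1 plays (A: 0.75, B: 0.25), P2 plays (X: 0.25, Y: 0.75)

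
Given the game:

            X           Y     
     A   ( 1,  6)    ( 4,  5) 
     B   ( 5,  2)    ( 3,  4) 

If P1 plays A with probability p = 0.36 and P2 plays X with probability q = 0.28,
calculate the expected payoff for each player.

E[P1] = 3.416, E[P2] = 4.1024

Work:
E[P1] = p·q·π₁(A,X) + p·(1-q)·π₁(A,Y) + (1-p)·q·π₁(B,X) + (1-p)·(1-q)·π₁(B,Y)
= 0.36·0.28·1 + 0.36·0.72·4 + 0.64·0.28·5 + 0.64·0.72·3
= 3.416

E[P2] = 4.1024 (similar calculation)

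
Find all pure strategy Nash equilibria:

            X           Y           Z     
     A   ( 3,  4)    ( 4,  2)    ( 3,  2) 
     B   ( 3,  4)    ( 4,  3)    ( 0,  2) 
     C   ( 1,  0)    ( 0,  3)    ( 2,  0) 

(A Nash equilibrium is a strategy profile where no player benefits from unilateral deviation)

Nash equilibrium: (A, X), (B, X)

Work:
Best responses:
  P1 vs X: payoffs [3, 3, 1] → best response A/B (payoff 3)
  P1 vs Y: payoffs [4, 4, 0] → best response A/B (payoff 4)
  P1 vs Z: payoffs [3, 0, 2] → best response A (payoff 3)
  P2 vs A: payoffs [4, 2, 2] → best response X (payoff 4)
  P2 vs B: payoffs [4, 3, 2] → best response X (payoff 4)
  P2 vs C: payoffs [0, 3, 0] → best response Y (payoff 3)
Mutual best responses: (A,X), (B,X) → Nash equilibria.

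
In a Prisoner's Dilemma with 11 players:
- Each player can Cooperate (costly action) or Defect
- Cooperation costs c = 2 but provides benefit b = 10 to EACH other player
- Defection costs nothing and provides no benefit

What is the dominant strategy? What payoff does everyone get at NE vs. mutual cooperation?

Dominant: Defect; NE payoff = 0; Coop payoff = 98

Work:
Defect dominates (saves cost c = 2, benefit to others is external)
NE: All defect → everyone gets 0
If all cooperate: each receives (10)×10 - 2 = 98
Social dilemma: 98 > 0 but NE gives 0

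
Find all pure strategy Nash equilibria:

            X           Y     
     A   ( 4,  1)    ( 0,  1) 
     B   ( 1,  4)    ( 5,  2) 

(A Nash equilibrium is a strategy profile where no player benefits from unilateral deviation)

Nash equilibrium: (A, X)

Work:
Best responses:
  P1 vs X: payoffs [4, 1] → best response A (payoff 4)
  P1 vs Y: payoffs [0, 5] → best response B (payoff 5)
  P2 vs A: payoffs [1, 1] → best response X/Y (payoff 1)
  P2 vs B: payoffs [4, 2] → best response X (payoff 4)
Mutual best responses: (A,X) → Nash equilibria.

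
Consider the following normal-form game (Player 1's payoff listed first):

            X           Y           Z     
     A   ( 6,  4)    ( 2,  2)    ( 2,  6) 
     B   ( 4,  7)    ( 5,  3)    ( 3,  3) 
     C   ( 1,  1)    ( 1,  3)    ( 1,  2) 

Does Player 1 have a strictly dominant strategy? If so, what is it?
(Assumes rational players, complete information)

No strictly dominant strategy exists for Player 1

Work:
A strategy strictly dominates another if it gives a strictly higher payoff against every opponent action. Compare each pair of P1's strategies column-by-column:
  A vs B: [6 vs 4, 2 vs 5, 2 vs 3] → A does not strictly dominate B (column Y: 2 ≤ 5)
  A vs C: [6 vs 1, 2 vs 1, 2 vs 1] → A strictly dominates C
  B vs A: [4 vs 6, 5 vs 2, 3 vs 2] → B does not strictly dominate A (column X: 4 ≤ 6)
  B vs C: [4 vs 1, 5 vs 1, 3 vs 1] → B strictly dominates C
  C vs A: [1 vs 6, 1 vs 2, 1 vs 2] → C does not strictly dominate A (column X: 1 ≤ 6)
  C vs B: [1 vs 4, 1 vs 5, 1 vs 3] → C does not strictly dominate B (column X: 1 ≤ 4)
No single strategy strictly dominates all others → no strictly dominant strategy.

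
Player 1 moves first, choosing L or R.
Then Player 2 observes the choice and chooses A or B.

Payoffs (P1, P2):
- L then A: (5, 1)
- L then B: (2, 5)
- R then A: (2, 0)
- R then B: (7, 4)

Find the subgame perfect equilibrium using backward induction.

P1 plays R, P2 plays B after L and B after R; Payoff (7, 4)

Work:
Backward induction:
After L: P2 chooses B → P1 gets 2
After R: P2 chooses B → P1 gets 7
P1 chooses R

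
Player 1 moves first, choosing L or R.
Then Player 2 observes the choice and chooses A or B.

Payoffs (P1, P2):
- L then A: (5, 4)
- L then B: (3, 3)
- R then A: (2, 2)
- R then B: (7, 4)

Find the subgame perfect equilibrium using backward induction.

P1 plays R, P2 plays A after L and B after R; Payoff (7, 4)

Work:
Backward induction:
After L: P2 chooses A → P1 gets 5
After R: P2 chooses B → P1 gets 7
P1 chooses R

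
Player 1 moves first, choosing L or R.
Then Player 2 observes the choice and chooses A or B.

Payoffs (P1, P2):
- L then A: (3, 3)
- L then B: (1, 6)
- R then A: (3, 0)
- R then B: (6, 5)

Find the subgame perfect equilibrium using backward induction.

P1 plays R, P2 plays B after L and B after R; Payoff (6, 5)

Work:
Backward induction:
After L: P2 chooses B → P1 gets 1
After R: P2 chooses B → P1 gets 6
P1 chooses R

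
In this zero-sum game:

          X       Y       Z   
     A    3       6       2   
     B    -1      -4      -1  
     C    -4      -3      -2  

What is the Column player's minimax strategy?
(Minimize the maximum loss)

Column should play Z, value = 2

Work:
Column player minimizes Row's maximum payoff:
Column X: max payoff to Row = 3
Column Y: max payoff to Row = 6
Column Z: max payoff to Row = 2
Minimum is 2, achieved by column Z.
Minimax strategy: Z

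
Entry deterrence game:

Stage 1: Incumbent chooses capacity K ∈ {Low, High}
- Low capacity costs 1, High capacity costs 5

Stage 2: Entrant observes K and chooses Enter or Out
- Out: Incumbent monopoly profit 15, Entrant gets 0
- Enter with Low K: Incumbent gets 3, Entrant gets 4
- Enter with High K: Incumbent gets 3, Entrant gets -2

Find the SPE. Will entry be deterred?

SPE: (High, Enter|Low, Out|High); Entry deterred. Incumbent net profit = 10

Work:
After Low K: Entrant enters (4 > 0)
After High K: Entrant stays out (-2 < 0)
Incumbent: Low → 3−1=2, High → 15−5=10
Incumbent chooses High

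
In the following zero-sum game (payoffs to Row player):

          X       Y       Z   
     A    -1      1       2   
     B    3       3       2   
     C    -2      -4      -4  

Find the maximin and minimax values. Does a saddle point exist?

Maximin = 2, Minimax = 2, Saddle: True

Work:
Row minimums: [-1, 2, -4] → maximin = 2
Column maximums: [3, 3, 2] → minimax = 2
Saddle point exists! Game value = 2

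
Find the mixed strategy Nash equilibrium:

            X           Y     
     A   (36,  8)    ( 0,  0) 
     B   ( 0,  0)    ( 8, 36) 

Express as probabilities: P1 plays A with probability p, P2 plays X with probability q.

p = 0.8182, q = 0.1818

Work:
Find probabilities that make opponent indifferent:
P2 chooses q to make P1 indifferent between A and B
P1 chooses p to make P2 indifferent between X and Y
Mixed NE: P1 plays (A: 0.8182, B: 0.1818), P2 plays (X: 0.1818, Y: 0.8182)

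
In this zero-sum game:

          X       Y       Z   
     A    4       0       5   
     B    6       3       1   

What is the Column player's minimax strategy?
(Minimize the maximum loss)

Column should play Y, value = 3

Work:
Column player minimizes Row's maximum payoff:
Column X: max payoff to Row = 6
Column Y: max payoff to Row = 3
Column Z: max payoff to Row = 5
Minimum is 3, achieved by column Y.
Minimax strategy: Y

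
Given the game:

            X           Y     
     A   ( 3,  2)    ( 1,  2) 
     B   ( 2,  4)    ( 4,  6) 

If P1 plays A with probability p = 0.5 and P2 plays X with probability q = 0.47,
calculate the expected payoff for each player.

E[P1] = 2.5, E[P2] = 3.53

Work:
E[P1] = p·q·π₁(A,X) + p·(1-q)·π₁(A,Y) + (1-p)·q·π₁(B,X) + (1-p)·(1-q)·π₁(B,Y)
= 0.5·0.47·3 + 0.5·0.53·1 + 0.5·0.47·2 + 0.5·0.53·4
= 2.5

E[P2] = 3.53 (similar calculation)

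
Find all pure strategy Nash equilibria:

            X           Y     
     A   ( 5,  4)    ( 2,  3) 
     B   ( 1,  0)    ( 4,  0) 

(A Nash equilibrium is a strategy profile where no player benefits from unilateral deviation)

Nash equilibrium: (A, X), (B, Y)

Work:
Best responses:
  P1 vs X: payoffs [5, 1] → best response A (payoff 5)
  P1 vs Y: payoffs [2, 4] → best response B (payoff 4)
  P2 vs A: payoffs [4, 3] → best response X (payoff 4)
  P2 vs B: payoffs [0, 0] → best response X/Y (payoff 0)
Mutual best responses: (A,X), (B,Y) → Nash equilibria.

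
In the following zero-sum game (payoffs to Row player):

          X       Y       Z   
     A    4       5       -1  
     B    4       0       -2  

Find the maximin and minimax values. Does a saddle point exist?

Maximin = -1, Minimax = -1, Saddle: True

Work:
Row minimums: [-1, -2] → maximin = -1
Column maximums: [4, 5, -1] → minimax = -1
Saddle point exists! Game value = -1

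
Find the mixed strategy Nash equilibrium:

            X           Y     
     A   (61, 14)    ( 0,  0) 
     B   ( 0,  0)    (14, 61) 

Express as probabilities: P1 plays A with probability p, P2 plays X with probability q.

p = 0.8133, q = 0.1867

Work:
Find probabilities that make opponent indifferent:
P2 chooses q to make P1 indifferent between A and B
P1 chooses p to make P2 indifferent between X and Y
Mixed NE: P1 plays (A: 0.8133, B: 0.1867), P2 plays (X: 0.1867, Y: 0.8133)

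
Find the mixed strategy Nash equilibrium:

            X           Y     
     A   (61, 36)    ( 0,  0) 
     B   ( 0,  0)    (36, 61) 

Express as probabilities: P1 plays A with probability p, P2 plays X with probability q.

p = 0.6289, q = 0.3711

Work:
Find probabilities that make opponent indifferent:
P2 chooses q to make P1 indifferent between A and B
P1 chooses p to make P2 indifferent between X and Y
Mixed NE: P1 plays (A: 0.6289, B: 0.3711), P2 plays (X: 0.3711, Y: 0.6289)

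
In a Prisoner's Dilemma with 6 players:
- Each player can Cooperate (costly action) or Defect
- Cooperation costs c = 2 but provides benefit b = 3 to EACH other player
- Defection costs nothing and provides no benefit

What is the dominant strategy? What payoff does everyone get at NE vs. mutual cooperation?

Dominant: Defect; NE payoff = 0; Coop payoff = 13

Work:
Defect dominates (saves cost c = 2, benefit to others is external)
NE: All defect → everyone gets 0
If all cooperate: each receives (5)×3 - 2 = 13
Social dilemma: 13 > 0 but NE gives 0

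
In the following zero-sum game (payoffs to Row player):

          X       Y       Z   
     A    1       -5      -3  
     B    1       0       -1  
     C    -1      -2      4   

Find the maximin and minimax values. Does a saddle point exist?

Maximin = -1, Minimax = 0, Saddle: False

Work:
Row minimums: [-5, -1, -2] → maximin = -1
Column maximums: [1, 0, 4] → minimax = 0
No saddle point (maximin ≠ minimax). Mixed strategy needed.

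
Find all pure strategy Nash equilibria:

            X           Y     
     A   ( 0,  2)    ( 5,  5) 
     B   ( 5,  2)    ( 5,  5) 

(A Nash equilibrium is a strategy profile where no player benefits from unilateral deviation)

Nash equilibrium: (A, Y), (B, Y)

Work:
Best responses:
  P1 vs X: payoffs [0, 5] → best response B (payoff 5)
  P1 vs Y: payoffs [5, 5] → best response A/B (payoff 5)
  P2 vs A: payoffs [2, 5] → best response Y (payoff 5)
  P2 vs B: payoffs [2, 5] → best response Y (payoff 5)
Mutual best responses: (A,Y), (B,Y) → Nash equilibria.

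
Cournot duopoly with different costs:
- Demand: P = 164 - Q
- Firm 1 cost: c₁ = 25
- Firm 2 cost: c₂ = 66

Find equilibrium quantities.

q₁* = 60.0, q₂* = 19.0

Work:
Reaction: q₁ = (164 - 25 - q₂)/2
Reaction: q₂ = (164 - 66 - q₁)/2
Solve simultaneously:
q₁* = (164 - 2×25 + 66)/3 = 60.0
q₂* = (164 - 2×66 + 25)/3 = 19.0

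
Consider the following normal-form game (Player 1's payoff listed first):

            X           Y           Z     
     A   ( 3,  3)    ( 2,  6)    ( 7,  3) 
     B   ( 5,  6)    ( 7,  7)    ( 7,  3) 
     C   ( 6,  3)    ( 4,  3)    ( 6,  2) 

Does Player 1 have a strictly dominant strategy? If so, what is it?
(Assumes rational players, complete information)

No strictly dominant strategy exists for Player 1

Work:
A strategy strictly dominates another if it gives a strictly higher payoff against every opponent action. Compare each pair of P1's strategies column-by-column:
  A vs B: [3 vs 5, 2 vs 7, 7 vs 7] → A does not strictly dominate B (column X: 3 ≤ 5)
  A vs C: [3 vs 6, 2 vs 4, 7 vs 6] → A does not strictly dominate C (column X: 3 ≤ 6)
  B vs A: [5 vs 3, 7 vs 2, 7 vs 7] → B does not strictly dominate A (column Z: 7 ≤ 7)
  B vs C: [5 vs 6, 7 vs 4, 7 vs 6] → B does not strictly dominate C (column X: 5 ≤ 6)
  C vs A: [6 vs 3, 4 vs 2, 6 vs 7] → C does not strictly dominate A (column Z: 6 ≤ 7)
  C vs B: [6 vs 5, 4 vs 7, 6 vs 7] → C does not strictly dominate B (column Y: 4 ≤ 7)
No single strategy strictly dominates all others → no strictly dominant strategy.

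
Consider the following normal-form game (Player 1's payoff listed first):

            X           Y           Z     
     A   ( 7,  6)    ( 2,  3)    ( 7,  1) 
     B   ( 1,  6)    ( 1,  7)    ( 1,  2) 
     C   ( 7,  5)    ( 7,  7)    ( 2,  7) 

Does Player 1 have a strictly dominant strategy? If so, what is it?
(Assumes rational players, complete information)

No strictly dominant strategy exists for Player 1

Work:
A strategy strictly dominates another if it gives a strictly higher payoff against every opponent action. Compare each pair of P1's strategies column-by-column:
  A vs B: [7 vs 1, 2 vs 1, 7 vs 1] → A strictly dominates B
  A vs C: [7 vs 7, 2 vs 7, 7 vs 2] → A does not strictly dominate C (column X: 7 ≤ 7)
  B vs A: [1 vs 7, 1 vs 2, 1 vs 7] → B does not strictly dominate A (column X: 1 ≤ 7)
  B vs C: [1 vs 7, 1 vs 7, 1 vs 2] → B does not strictly dominate C (column X: 1 ≤ 7)
  C vs A: [7 vs 7, 7 vs 2, 2 vs 7] → C does not strictly dominate A (column X: 7 ≤ 7)
  C vs B: [7 vs 1, 7 vs 1, 2 vs 1] → C strictly dominates B
No single strategy strictly dominates all others → no strictly dominant strategy.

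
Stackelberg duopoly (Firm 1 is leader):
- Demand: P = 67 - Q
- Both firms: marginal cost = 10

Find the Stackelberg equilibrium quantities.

q₁* (leader) = 28.5, q₂* (follower) = 14.25

Work:
Follower's reaction: q₂ = (a - c - q₁)/2
Leader substitutes: π₁ = q₁·(a - q₁ - (a-c-q₁)/2 - c)
FOC: q₁* = (67 - 10)/2 = 28.50
Then: q₂* = (67 - 10 - 28.5)/2 = 14.25
Leader has first-mover advantage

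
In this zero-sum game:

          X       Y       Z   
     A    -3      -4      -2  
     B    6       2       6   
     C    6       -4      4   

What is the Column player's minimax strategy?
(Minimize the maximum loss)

Column should play Y, value = 2

Work:
Column player minimizes Row's maximum payoff:
Column X: max payoff to Row = 6
Column Y: max payoff to Row = 2
Column Z: max payoff to Row = 6
Minimum is 2, achieved by column Y.
Minimax strategy: Y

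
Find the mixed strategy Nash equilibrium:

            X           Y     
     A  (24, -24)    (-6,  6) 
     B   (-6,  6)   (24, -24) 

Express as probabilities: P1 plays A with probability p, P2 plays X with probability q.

p = 0.5, q = 0.5

Work:
Find probabilities that make opponent indifferent:
P2 chooses q to make P1 indifferent between A and B
P1 chooses p to make P2 indifferent between X and Y
Mixed NE: P1 plays (A: 0.5, B: 0.5), P2 plays (X: 0.5, Y: 0.5)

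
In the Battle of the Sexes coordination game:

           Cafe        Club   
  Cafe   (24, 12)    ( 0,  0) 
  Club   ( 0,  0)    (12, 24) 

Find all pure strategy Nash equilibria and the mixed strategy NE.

Pure NE: (Cafe, Cafe) and (Club, Club); Mixed NE: p = 0.6667, q = 0.3333

Work:
Check pure NE:
(Cafe, Cafe): (24, 12) - no unilateral deviation beneficial
(Club, Club): (12, 24) - no unilateral deviation beneficial
Mixed NE: P1 plays Cafe with p = 0.6667, P2 plays Cafe with q = 0.3333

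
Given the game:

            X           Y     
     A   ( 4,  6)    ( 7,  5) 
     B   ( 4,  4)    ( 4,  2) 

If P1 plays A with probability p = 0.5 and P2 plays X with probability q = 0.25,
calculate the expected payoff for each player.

E[P1] = 5.125, E[P2] = 3.875

Work:
E[P1] = p·q·π₁(A,X) + p·(1-q)·π₁(A,Y) + (1-p)·q·π₁(B,X) + (1-p)·(1-q)·π₁(B,Y)
= 0.5·0.25·4 + 0.5·0.75·7 + 0.5·0.25·4 + 0.5·0.75·4
= 5.125

E[P2] = 3.875 (similar calculation)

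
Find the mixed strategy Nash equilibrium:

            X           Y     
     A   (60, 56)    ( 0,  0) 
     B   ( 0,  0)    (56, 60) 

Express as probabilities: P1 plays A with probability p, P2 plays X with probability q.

p = 0.5172, q = 0.4828

Work:
Find probabilities that make opponent indifferent:
P2 chooses q to make P1 indifferent between A and B
P1 chooses p to make P2 indifferent between X and Y
Mixed NE: P1 plays (A: 0.5172, B: 0.4828), P2 plays (X: 0.4828, Y: 0.5172)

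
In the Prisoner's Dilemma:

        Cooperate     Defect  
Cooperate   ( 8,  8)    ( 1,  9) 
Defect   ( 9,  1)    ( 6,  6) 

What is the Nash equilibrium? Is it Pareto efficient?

(Defect, Defect) is NE; not Pareto efficient

Work:
Defect dominates Cooperate for both players:
If P2 cooperates: Defect (9) > Cooperate (8)
If P2 defects: Defect (6) > Cooperate (1)
NE: (Defect, Defect) with payoff (6, 6)
But (Cooperate, Cooperate) = (8, 8) Pareto dominates (6, 6)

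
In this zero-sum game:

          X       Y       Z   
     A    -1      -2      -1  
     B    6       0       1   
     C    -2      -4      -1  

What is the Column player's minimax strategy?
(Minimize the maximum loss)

Column should play Y, value = 0

Work:
Column player minimizes Row's maximum payoff:
Column X: max payoff to Row = 6
Column Y: max payoff to Row = 0
Column Z: max payoff to Row = 1
Minimum is 0, achieved by column Y.
Minimax strategy: Y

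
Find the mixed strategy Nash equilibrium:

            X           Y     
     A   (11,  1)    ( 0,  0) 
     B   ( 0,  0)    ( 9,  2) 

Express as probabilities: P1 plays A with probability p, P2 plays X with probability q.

p = 0.6667, q = 0.45

Work:
Find probabilities that make opponent indifferent:
P2 chooses q to make P1 indifferent between A and B
P1 chooses p to make P2 indifferent between X and Y
Mixed NE: P1 plays (A: 0.6667, B: 0.3333), P2 plays (X: 0.45, Y: 0.55)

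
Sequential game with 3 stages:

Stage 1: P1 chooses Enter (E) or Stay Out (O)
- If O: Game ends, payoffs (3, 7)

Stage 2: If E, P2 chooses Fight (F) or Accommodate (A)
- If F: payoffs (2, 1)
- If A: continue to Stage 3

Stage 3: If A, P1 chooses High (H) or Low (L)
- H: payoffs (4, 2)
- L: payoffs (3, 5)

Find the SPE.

SPE: (E, A, H); Outcome (4, 2)

Work:
Stage 3: P1 chooses H (4 vs 3)
Stage 2: P2: F->1, A->2 (anticipating H). Choose A
Stage 1: P1: O->3, E->4 (anticipating A, H). Choose E
SPE path: E -> A -> H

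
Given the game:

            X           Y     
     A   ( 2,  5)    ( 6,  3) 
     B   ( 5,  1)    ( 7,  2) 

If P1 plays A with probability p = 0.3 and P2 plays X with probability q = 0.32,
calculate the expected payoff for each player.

E[P1] = 5.868, E[P2] = 2.268

Work:
E[P1] = p·q·π₁(A,X) + p·(1-q)·π₁(A,Y) + (1-p)·q·π₁(B,X) + (1-p)·(1-q)·π₁(B,Y)
= 0.3·0.32·2 + 0.3·0.68·6 + 0.7·0.32·5 + 0.7·0.68·7
= 5.868

E[P2] = 2.268 (similar calculation)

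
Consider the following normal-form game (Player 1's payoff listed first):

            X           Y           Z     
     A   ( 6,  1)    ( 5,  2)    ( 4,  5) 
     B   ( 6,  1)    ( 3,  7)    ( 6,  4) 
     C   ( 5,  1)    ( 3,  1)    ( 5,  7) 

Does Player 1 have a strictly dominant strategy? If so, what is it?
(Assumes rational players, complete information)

No strictly dominant strategy exists for Player 1

Work:
A strategy strictly dominates another if it gives a strictly higher payoff against every opponent action. Compare each pair of P1's strategies column-by-column:
  A vs B: [6 vs 6, 5 vs 3, 4 vs 6] → A does not strictly dominate B (column X: 6 ≤ 6)
  A vs C: [6 vs 5, 5 vs 3, 4 vs 5] → A does not strictly dominate C (column Z: 4 ≤ 5)
  B vs A: [6 vs 6, 3 vs 5, 6 vs 4] → B does not strictly dominate A (column X: 6 ≤ 6)
  B vs C: [6 vs 5, 3 vs 3, 6 vs 5] → B does not strictly dominate C (column Y: 3 ≤ 3)
  C vs A: [5 vs 6, 3 vs 5, 5 vs 4] → C does not strictly dominate A (column X: 5 ≤ 6)
  C vs B: [5 vs 6, 3 vs 3, 5 vs 6] → C does not strictly dominate B (column X: 5 ≤ 6)
No single strategy strictly dominates all others → no strictly dominant strategy.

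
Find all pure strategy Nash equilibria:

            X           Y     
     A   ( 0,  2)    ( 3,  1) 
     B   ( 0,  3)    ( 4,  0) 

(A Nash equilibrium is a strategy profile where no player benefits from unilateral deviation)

Nash equilibrium: (A, X), (B, X)

Work:
Best responses:
  P1 vs X: payoffs [0, 0] → best response A/B (payoff 0)
  P1 vs Y: payoffs [3, 4] → best response B (payoff 4)
  P2 vs A: payoffs [2, 1] → best response X (payoff 2)
  P2 vs B: payoffs [3, 0] → best response X (payoff 3)
Mutual best responses: (A,X), (B,X) → Nash equilibria.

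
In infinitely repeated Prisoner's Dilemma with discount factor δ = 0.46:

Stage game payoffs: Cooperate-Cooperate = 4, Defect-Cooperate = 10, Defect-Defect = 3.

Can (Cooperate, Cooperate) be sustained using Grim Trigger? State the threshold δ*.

δ* = 0.8571; since δ = 0.46 < 0.8571, cooperation cannot be sustained

Work:
For Grim Trigger:
Cooperate forever: 4/(1-δ)
Defect then punished: 10 + 3·δ/(1-δ)
Need: 4/(1-δ) ≥ 10 + 3·δ/(1-δ)
Solving: δ ≥ (T-R)/(T-P) = (10-4)/(10-3) = 0.8571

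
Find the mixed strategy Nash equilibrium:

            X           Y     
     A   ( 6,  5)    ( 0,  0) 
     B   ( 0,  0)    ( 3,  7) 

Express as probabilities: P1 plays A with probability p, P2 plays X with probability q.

p = 0.5833, q = 0.3333

Work:
Find probabilities that make opponent indifferent:
P2 chooses q to make P1 indifferent between A and B
P1 chooses p to make P2 indifferent between X and Y
Mixed NE: P1 plays (A: 0.5833, B: 0.4167), P2 plays (X: 0.3333, Y: 0.6667)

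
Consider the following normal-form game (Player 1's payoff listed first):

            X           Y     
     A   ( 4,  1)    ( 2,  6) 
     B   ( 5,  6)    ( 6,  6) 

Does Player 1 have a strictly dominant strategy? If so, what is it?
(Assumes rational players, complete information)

Yes, Player 1's strictly dominant strategy is B

Work:
A strategy strictly dominates another if it gives a strictly higher payoff against every opponent action. Compare each pair of P1's strategies column-by-column:
  A vs B: [4 vs 5, 2 vs 6] → A does not strictly dominate B (column X: 4 ≤ 5)
  B vs A: [5 vs 4, 6 vs 2] → B strictly dominates A
B strictly dominates every other strategy → strictly dominant.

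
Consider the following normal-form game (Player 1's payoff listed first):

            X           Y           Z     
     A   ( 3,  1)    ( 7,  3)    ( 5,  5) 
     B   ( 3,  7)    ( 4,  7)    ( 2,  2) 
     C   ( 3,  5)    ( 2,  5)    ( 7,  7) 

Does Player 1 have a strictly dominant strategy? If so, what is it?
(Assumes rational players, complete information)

No strictly dominant strategy exists for Player 1

Work:
A strategy strictly dominates another if it gives a strictly higher payoff against every opponent action. Compare each pair of P1's strategies column-by-column:
  A vs B: [3 vs 3, 7 vs 4, 5 vs 2] → A does not strictly dominate B (column X: 3 ≤ 3)
  A vs C: [3 vs 3, 7 vs 2, 5 vs 7] → A does not strictly dominate C (column X: 3 ≤ 3)
  B vs A: [3 vs 3, 4 vs 7, 2 vs 5] → B does not strictly dominate A (column X: 3 ≤ 3)
  B vs C: [3 vs 3, 4 vs 2, 2 vs 7] → B does not strictly dominate C (column X: 3 ≤ 3)
  C vs A: [3 vs 3, 2 vs 7, 7 vs 5] → C does not strictly dominate A (column X: 3 ≤ 3)
  C vs B: [3 vs 3, 2 vs 4, 7 vs 2] → C does not strictly dominate B (column X: 3 ≤ 3)
No single strategy strictly dominates all others → no strictly dominant strategy.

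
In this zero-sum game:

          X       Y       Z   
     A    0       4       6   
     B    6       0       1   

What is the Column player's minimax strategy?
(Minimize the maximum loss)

Column should play Y, value = 4

Work:
Column player minimizes Row's maximum payoff:
Column X: max payoff to Row = 6
Column Y: max payoff to Row = 4
Column Z: max payoff to Row = 6
Minimum is 4, achieved by column Y.
Minimax strategy: Y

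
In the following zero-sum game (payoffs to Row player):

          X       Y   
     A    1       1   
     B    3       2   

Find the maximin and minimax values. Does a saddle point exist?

Maximin = 2, Minimax = 2, Saddle: True

Work:
Row minimums: [1, 2] → maximin = 2
Column maximums: [3, 2] → minimax = 2
Saddle point exists! Game value = 2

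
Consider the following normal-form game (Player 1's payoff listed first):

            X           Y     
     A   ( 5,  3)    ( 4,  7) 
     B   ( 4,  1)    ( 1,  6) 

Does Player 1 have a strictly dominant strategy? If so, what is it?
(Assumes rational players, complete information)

Yes, Player 1's strictly dominant strategy is A

Work:
A strategy strictly dominates another if it gives a strictly higher payoff against every opponent action. Compare each pair of P1's strategies column-by-column:
  A vs B: [5 vs 4, 4 vs 1] → A strictly dominates B
  B vs A: [4 vs 5, 1 vs 4] → B does not strictly dominate A (column X: 4 ≤ 5)
A strictly dominates every other strategy → strictly dominant.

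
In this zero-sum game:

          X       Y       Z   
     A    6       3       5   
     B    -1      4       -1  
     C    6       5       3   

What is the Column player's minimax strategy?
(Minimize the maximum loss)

Column should play Y or Z (all achieve the minimum), value = 5

Work:
Column player minimizes Row's maximum payoff:
Column X: max payoff to Row = 6
Column Y: max payoff to Row = 5
Column Z: max payoff to Row = 5
Minimum is 5, achieved by columns Y, Z (tied).
Each of Y or Z is a minimax strategy.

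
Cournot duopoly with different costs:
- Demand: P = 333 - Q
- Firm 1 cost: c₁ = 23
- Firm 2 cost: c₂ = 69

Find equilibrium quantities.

q₁* = 118.67, q₂* = 72.67

Work:
Reaction: q₁ = (333 - 23 - q₂)/2
Reaction: q₂ = (333 - 69 - q₁)/2
Solve simultaneously:
q₁* = (333 - 2×23 + 69)/3 = 118.67
q₂* = (333 - 2×69 + 23)/3 = 72.67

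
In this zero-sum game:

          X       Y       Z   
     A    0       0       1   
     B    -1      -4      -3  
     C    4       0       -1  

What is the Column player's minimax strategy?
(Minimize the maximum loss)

Column should play Y, value = 0

Work:
Column player minimizes Row's maximum payoff:
Column X: max payoff to Row = 4
Column Y: max payoff to Row = 0
Column Z: max payoff to Row = 1
Minimum is 0, achieved by column Y.
Minimax strategy: Y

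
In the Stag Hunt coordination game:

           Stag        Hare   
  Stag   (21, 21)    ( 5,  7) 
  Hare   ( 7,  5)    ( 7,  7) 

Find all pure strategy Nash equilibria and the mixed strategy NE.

Pure NE: (Stag, Stag) and (Hare, Hare); Mixed NE: p = 0.125, q = 0.125

Work:
Check pure NE:
(Stag, Stag): (21, 21) - no unilateral deviation beneficial
(Hare, Hare): (7, 7) - no unilateral deviation beneficial
Mixed NE: P1 plays Stag with p = 0.125, P2 plays Stag with q = 0.125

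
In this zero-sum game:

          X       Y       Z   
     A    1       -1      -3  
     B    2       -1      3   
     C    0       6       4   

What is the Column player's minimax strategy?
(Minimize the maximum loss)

Column should play X, value = 2

Work:
Column player minimizes Row's maximum payoff:
Column X: max payoff to Row = 2
Column Y: max payoff to Row = 6
Column Z: max payoff to Row = 4
Minimum is 2, achieved by column X.
Minimax strategy: X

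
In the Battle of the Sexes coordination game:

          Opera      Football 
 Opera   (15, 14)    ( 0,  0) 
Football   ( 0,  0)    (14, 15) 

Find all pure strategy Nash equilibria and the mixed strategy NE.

Pure NE: (Opera, Opera) and (Football, Football); Mixed NE: p = 0.5172, q = 0.4828

Work:
Check pure NE:
(Opera, Opera): (15, 14) - no unilateral deviation beneficial
(Football, Football): (14, 15) - no unilateral deviation beneficial
Mixed NE: P1 plays Opera with p = 0.5172, P2 plays Opera with q = 0.4828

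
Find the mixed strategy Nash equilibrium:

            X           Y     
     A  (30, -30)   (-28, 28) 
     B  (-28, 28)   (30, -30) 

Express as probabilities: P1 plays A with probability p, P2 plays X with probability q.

p = 0.5, q = 0.5

Work:
Find probabilities that make opponent indifferent:
P2 chooses q to make P1 indifferent between A and B
P1 chooses p to make P2 indifferent between X and Y
Mixed NE: P1 plays (A: 0.5, B: 0.5), P2 plays (X: 0.5, Y: 0.5)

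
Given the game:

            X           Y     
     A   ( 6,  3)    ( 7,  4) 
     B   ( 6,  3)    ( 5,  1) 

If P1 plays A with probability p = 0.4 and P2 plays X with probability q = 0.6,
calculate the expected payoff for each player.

E[P1] = 5.92, E[P2] = 2.68

Work:
E[P1] = p·q·π₁(A,X) + p·(1-q)·π₁(A,Y) + (1-p)·q·π₁(B,X) + (1-p)·(1-q)·π₁(B,Y)
= 0.4·0.6·6 + 0.4·0.4·7 + 0.6·0.6·6 + 0.6·0.4·5
= 5.92

E[P2] = 2.68 (similar calculation)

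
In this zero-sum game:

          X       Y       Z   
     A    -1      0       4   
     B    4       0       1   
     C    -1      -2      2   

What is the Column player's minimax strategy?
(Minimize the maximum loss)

Column should play Y, value = 0

Work:
Column player minimizes Row's maximum payoff:
Column X: max payoff to Row = 4
Column Y: max payoff to Row = 0
Column Z: max payoff to Row = 4
Minimum is 0, achieved by column Y.
Minimax strategy: Y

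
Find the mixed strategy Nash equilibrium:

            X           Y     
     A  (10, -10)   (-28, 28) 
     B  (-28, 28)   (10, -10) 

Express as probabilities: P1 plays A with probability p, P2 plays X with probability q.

p = 0.5, q = 0.5

Work:
Find probabilities that make opponent indifferent:
P2 chooses q to make P1 indifferent between A and B
P1 chooses p to make P2 indifferent between X and Y
Mixed NE: P1 plays (A: 0.5, B: 0.5), P2 plays (X: 0.5, Y: 0.5)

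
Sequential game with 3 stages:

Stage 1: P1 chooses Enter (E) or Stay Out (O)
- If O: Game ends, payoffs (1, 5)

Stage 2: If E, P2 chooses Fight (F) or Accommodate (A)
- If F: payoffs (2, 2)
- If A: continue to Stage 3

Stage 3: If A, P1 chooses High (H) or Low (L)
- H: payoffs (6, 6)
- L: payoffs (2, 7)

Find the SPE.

SPE: (E, A, H); Outcome (6, 6)

Work:
Stage 3: P1 chooses H (6 vs 2)
Stage 2: P2: F->2, A->6 (anticipating H). Choose A
Stage 1: P1: O->1, E->6 (anticipating A, H). Choose E
SPE path: E -> A -> H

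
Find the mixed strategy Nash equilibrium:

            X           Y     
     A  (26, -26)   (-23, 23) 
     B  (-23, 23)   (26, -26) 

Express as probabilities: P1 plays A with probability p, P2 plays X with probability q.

p = 0.5, q = 0.5

Work:
Find probabilities that make opponent indifferent:
P2 chooses q to make P1 indifferent between A and B
P1 chooses p to make P2 indifferent between X and Y
Mixed NE: P1 plays (A: 0.5, B: 0.5), P2 plays (X: 0.5, Y: 0.5)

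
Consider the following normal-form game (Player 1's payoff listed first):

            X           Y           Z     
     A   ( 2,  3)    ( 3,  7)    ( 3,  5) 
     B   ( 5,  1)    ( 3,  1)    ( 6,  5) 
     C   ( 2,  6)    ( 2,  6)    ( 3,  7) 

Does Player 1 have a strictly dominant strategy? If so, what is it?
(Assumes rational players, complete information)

No strictly dominant strategy exists for Player 1

Work:
A strategy strictly dominates another if it gives a strictly higher payoff against every opponent action. Compare each pair of P1's strategies column-by-column:
  A vs B: [2 vs 5, 3 vs 3, 3 vs 6] → A does not strictly dominate B (column X: 2 ≤ 5)
  A vs C: [2 vs 2, 3 vs 2, 3 vs 3] → A does not strictly dominate C (column X: 2 ≤ 2)
  B vs A: [5 vs 2, 3 vs 3, 6 vs 3] → B does not strictly dominate A (column Y: 3 ≤ 3)
  B vs C: [5 vs 2, 3 vs 2, 6 vs 3] → B strictly dominates C
  C vs A: [2 vs 2, 2 vs 3, 3 vs 3] → C does not strictly dominate A (column X: 2 ≤ 2)
  C vs B: [2 vs 5, 2 vs 3, 3 vs 6] → C does not strictly dominate B (column X: 2 ≤ 5)
No single strategy strictly dominates all others → no strictly dominant strategy.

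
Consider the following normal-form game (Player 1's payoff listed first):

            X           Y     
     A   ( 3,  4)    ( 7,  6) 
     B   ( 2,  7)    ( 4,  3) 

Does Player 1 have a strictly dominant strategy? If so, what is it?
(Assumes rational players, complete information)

Yes, Player 1's strictly dominant strategy is A

Work:
A strategy strictly dominates another if it gives a strictly higher payoff against every opponent action. Compare each pair of P1's strategies column-by-column:
  A vs B: [3 vs 2, 7 vs 4] → A strictly dominates B
  B vs A: [2 vs 3, 4 vs 7] → B does not strictly dominate A (column X: 2 ≤ 3)
A strictly dominates every other strategy → strictly dominant.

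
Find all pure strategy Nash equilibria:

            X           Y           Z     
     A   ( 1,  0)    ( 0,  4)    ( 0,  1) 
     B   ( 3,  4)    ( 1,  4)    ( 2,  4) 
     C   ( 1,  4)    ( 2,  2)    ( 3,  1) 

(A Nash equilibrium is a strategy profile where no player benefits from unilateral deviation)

Nash equilibrium: (B, X)

Work:
Best responses:
  P1 vs X: payoffs [1, 3, 1] → best response B (payoff 3)
  P1 vs Y: payoffs [0, 1, 2] → best response C (payoff 2)
  P1 vs Z: payoffs [0, 2, 3] → best response C (payoff 3)
  P2 vs A: payoffs [0, 4, 1] → best response Y (payoff 4)
  P2 vs B: payoffs [4, 4, 4] → best response X/Y/Z (payoff 4)
  P2 vs C: payoffs [4, 2, 1] → best response X (payoff 4)
Mutual best responses: (B,X) → Nash equilibria.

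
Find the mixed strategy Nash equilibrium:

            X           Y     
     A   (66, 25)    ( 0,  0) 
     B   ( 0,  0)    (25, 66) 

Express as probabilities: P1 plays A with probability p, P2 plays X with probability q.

p = 0.7253, q = 0.2747

Work:
Find probabilities that make opponent indifferent:
P2 chooses q to make P1 indifferent between A and B
P1 chooses p to make P2 indifferent between X and Y
Mixed NE: P1 plays (A: 0.7253, B: 0.2747), P2 plays (X: 0.2747, Y: 0.7253)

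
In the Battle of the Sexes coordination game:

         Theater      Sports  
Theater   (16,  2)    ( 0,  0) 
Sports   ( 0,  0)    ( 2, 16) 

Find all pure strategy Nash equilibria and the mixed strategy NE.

Pure NE: (Theater, Theater) and (Sports, Sports); Mixed NE: p = 0.8889, q = 0.1111

Work:
Check pure NE:
(Theater, Theater): (16, 2) - no unilateral deviation beneficial
(Sports, Sports): (2, 16) - no unilateral deviation beneficial
Mixed NE: P1 plays Theater with p = 0.8889, P2 plays Theater with q = 0.1111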